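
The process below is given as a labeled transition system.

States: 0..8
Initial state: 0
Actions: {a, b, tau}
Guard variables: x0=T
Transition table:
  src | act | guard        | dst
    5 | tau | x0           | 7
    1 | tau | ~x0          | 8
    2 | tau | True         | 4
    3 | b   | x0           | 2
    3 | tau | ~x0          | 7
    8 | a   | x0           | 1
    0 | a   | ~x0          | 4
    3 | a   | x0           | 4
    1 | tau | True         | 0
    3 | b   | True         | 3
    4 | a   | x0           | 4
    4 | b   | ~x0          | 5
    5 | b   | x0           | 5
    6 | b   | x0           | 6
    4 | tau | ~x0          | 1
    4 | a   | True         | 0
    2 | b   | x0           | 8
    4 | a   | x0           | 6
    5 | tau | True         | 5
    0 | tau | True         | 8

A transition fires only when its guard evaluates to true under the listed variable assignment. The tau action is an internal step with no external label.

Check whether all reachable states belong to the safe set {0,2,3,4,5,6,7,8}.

Safe = {0,2,3,4,5,6,7,8}
R = {0,1,8}
  0: safe
  1: VIOLATES
  8: safe
reach 1 via tau·a — violates

Answer: INVARIANT VIOLATED at state 1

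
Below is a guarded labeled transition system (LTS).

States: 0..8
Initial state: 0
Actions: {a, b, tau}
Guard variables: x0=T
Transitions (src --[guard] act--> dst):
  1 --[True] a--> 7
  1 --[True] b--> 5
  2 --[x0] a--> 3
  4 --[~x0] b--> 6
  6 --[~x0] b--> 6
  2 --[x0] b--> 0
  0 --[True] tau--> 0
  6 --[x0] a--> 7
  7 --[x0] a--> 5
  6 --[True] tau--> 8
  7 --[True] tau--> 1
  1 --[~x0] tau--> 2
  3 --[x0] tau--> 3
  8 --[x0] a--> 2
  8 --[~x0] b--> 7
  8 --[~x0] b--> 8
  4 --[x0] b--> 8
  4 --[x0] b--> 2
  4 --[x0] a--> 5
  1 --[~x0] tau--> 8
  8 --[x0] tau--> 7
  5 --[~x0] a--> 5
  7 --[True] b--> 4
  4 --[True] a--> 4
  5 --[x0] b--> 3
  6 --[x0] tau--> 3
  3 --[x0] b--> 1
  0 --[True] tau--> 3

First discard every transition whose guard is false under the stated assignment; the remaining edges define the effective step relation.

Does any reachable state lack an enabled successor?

Reach set: {0,1,2,3,4,5,7,8}
  0: tau→0  tau→3  [2 out]
  1: a→7  b→5  [2 out]
  2: a→3  b→0  [2 out]
  3: b→1  tau→3  [2 out]
  4: a→4  a→5  b→2  b→8  [4 out]
  5: b→3  [1 out]
  7: a→5  b→4  tau→1  [3 out]
  8: a→2  tau→7  [2 out]

Answer: DEADLOCK-FREE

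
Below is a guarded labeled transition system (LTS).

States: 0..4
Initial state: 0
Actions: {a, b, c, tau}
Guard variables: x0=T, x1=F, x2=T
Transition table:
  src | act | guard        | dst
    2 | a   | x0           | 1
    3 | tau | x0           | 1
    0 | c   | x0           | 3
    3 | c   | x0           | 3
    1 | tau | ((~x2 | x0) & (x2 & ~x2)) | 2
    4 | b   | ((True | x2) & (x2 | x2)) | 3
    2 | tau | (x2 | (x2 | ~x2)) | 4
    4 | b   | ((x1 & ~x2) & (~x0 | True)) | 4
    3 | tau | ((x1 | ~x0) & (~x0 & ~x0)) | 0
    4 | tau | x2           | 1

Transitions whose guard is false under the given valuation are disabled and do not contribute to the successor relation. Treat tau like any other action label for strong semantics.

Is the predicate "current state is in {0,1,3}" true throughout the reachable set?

Inv-set: {0,1,3}
Reach set: {0,1,3}
  0: ✓
  1: ✓
  3: ✓

Answer: INVARIANT HOLDS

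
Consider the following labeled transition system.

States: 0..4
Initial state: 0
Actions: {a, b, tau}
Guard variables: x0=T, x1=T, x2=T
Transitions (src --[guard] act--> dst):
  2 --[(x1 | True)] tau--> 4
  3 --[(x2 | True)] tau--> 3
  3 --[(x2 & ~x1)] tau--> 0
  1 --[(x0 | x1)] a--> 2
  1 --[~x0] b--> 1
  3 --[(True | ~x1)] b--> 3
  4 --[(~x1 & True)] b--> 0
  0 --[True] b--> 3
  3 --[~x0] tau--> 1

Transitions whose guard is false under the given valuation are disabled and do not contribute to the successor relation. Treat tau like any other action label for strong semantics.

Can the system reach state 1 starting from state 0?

After dropping false guards: 5 live edges.
Layer 0: {0}
Layer 1: {3}  cumulative {0,3}
Reach set: {0,3}

Answer: UNREACHABLE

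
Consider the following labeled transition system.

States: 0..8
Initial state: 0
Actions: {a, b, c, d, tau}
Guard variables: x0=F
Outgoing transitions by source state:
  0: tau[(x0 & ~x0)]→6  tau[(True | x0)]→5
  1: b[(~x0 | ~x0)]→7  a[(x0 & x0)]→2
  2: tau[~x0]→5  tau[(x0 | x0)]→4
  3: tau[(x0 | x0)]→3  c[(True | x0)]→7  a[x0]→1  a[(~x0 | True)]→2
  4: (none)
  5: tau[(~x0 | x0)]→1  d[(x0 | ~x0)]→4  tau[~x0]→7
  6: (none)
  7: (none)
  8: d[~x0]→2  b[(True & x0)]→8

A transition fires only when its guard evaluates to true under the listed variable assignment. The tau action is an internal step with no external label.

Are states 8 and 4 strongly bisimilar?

Answer: NOT BISIMILAR

Working:
Refine partition for ~:
  P[0] = {{0,1,2,3,4,5,6,7,8}}
  P[1] = {{0,2},{1},{3},{4,6,7},{5},{8}}
6 equivalence class(es) (converged in 2)
[8]={8}  [4]={4,6,7}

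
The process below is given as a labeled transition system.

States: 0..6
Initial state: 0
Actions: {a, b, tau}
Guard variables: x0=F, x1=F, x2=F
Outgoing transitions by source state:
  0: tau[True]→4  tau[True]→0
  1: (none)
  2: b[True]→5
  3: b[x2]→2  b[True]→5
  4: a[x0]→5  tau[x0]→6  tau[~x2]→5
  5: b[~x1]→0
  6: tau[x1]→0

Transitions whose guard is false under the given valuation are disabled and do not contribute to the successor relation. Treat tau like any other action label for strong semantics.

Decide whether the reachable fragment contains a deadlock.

R = {0,4,5}
  0: tau→0  tau→4  [2 out]
  4: tau→5  [1 out]
  5: b→0  [1 out]

Answer: DEADLOCK-FREE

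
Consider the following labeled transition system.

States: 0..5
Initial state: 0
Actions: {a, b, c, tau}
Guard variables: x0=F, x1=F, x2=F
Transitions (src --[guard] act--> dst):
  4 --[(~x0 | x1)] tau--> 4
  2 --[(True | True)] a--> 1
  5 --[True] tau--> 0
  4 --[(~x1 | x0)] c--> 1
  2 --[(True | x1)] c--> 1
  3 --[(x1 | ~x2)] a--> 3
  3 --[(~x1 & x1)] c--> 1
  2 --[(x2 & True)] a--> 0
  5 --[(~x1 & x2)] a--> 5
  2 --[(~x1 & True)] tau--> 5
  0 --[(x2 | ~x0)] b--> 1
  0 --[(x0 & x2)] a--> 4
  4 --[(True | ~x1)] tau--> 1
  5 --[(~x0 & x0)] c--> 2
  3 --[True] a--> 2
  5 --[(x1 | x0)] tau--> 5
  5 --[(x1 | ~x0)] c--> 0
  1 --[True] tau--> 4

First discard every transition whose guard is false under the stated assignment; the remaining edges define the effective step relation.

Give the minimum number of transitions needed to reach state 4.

Answer: 2

Analysis:
Breadth-first toward 4:
  L0 = {0}
  L1 = {1}
  L2 = {4}
first hit 4 at d=2 via b·tau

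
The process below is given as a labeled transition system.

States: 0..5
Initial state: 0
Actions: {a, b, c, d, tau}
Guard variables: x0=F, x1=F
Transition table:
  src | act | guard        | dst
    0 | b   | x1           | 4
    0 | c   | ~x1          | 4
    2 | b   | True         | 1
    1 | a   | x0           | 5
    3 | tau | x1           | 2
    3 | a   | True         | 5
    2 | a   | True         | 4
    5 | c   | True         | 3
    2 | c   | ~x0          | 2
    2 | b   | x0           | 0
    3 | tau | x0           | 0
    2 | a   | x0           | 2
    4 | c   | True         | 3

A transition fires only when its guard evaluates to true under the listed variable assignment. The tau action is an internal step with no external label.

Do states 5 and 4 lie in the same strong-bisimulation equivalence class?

Compute ~ classes (split until stable):
  round 0: {{0,1,2,3,4,5}}
  round 1: {{0,4,5},{1},{2},{3}}
  round 2: {{0},{1},{2},{3},{4,5}}
Fixed point at round 3; 5 class(es).
5∈{4,5}, 4∈{4,5}

Answer: BISIMILAR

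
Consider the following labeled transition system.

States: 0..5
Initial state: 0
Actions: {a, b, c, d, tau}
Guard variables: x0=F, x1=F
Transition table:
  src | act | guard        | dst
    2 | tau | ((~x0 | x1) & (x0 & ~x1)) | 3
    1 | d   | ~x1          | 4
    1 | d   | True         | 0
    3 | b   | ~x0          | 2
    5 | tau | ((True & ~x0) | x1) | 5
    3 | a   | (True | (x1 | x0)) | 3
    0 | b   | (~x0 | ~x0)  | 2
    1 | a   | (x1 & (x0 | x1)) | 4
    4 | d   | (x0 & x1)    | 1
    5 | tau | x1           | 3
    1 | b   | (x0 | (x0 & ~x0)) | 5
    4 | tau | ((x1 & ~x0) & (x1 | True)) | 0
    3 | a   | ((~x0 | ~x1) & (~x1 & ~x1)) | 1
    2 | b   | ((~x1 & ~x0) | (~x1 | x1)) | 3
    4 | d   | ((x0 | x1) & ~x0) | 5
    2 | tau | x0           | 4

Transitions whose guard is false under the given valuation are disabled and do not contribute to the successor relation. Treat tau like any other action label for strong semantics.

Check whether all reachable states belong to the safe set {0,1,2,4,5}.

Answer: INVARIANT VIOLATED at state 3

Trace:
Inv-set: {0,1,2,4,5}
R = {0,1,2,3,4}
  0: ✓
  1: ✓
  2: ✓
  3: ✗ unsafe
  4: ✓
reach 3 via b·b — violates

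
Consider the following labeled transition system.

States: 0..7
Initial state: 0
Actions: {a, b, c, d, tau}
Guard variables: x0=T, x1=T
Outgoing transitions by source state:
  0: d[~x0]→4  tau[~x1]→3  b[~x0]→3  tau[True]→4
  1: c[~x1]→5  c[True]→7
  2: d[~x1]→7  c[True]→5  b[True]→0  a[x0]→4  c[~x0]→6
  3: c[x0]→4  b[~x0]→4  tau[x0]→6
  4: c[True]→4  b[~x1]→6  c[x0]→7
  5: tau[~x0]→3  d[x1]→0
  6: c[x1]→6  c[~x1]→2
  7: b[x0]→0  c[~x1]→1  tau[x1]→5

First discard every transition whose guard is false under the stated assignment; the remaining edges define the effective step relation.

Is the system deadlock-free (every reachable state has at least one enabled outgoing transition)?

Answer: DEADLOCK-FREE

Analysis:
Reachable = {0,4,5,7}
  0: tau→4  [deg 1]
  4: c→4  c→7  [deg 2]
  5: d→0  [deg 1]
  7: b→0  tau→5  [deg 2]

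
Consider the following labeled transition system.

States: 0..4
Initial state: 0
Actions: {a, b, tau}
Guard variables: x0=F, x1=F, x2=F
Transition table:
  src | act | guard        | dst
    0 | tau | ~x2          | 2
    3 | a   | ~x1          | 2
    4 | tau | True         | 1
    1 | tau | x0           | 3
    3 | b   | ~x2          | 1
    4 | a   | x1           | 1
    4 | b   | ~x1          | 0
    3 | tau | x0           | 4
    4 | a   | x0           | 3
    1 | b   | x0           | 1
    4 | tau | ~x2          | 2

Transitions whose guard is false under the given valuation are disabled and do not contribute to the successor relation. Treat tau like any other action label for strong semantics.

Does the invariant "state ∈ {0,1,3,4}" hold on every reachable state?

Safe = {0,1,3,4}
R = {0,2}
  0: safe
  2: outside
witness against invariant: tau → 2

Answer: INVARIANT VIOLATED at state 2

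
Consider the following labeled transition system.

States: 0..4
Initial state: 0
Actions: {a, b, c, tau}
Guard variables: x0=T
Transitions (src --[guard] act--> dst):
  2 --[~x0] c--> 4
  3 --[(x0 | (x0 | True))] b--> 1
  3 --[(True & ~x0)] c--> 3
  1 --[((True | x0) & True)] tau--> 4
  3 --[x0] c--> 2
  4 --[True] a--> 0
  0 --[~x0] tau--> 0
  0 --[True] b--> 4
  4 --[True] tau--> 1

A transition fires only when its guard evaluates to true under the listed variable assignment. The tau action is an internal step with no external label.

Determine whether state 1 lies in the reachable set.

6 transition(s) survive guard evaluation.
Layer 0: {0}
Layer 1: {4}  cumulative {0,4}
Layer 2: {1}  cumulative {0,1,4}
Reachable = {0,1,4}
trace reaching 1: b·tau

Answer: REACHABLE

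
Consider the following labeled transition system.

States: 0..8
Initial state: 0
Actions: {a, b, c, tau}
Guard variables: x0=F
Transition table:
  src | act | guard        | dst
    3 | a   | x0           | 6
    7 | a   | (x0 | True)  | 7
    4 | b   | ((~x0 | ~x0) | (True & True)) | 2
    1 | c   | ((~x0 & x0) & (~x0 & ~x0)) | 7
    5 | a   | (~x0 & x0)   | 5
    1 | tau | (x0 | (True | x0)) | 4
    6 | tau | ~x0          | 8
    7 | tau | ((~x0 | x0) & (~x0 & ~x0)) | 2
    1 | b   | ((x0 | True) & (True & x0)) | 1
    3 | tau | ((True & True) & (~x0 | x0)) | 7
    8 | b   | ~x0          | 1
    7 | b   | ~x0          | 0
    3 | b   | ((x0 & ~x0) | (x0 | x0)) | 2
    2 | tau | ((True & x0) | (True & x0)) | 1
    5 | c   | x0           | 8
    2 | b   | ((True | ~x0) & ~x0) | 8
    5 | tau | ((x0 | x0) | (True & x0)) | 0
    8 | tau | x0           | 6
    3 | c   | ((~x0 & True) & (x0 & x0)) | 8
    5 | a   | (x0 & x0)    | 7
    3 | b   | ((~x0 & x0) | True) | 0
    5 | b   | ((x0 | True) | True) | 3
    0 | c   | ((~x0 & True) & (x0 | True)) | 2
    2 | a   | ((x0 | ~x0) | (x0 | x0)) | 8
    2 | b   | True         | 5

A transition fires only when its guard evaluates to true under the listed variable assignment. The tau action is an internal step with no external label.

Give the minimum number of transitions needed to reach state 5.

Answer: 2

Analysis:
Breadth-first toward 5:
  L0 = {0}
  L1 = {2}
  L2 = {5,8}
5 enters at depth 2; path c·b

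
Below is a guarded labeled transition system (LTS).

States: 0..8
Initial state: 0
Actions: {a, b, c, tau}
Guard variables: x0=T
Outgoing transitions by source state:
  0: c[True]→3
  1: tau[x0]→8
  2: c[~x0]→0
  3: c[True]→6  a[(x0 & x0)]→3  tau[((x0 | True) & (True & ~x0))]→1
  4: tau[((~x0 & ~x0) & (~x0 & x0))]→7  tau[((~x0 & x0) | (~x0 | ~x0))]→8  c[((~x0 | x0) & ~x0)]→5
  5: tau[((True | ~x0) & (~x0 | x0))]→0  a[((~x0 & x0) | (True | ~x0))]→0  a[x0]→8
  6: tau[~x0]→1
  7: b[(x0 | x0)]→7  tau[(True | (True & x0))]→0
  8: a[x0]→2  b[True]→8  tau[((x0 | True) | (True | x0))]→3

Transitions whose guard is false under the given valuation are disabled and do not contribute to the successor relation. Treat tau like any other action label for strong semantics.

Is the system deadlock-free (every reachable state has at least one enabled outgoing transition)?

Answer: DEADLOCK at state 6

Working:
R = {0,3,6}
  0: c→3  [deg 1]
  3: a→3  c→6  [deg 2]
  6: ∅  [deadlock]
witness 6: c·c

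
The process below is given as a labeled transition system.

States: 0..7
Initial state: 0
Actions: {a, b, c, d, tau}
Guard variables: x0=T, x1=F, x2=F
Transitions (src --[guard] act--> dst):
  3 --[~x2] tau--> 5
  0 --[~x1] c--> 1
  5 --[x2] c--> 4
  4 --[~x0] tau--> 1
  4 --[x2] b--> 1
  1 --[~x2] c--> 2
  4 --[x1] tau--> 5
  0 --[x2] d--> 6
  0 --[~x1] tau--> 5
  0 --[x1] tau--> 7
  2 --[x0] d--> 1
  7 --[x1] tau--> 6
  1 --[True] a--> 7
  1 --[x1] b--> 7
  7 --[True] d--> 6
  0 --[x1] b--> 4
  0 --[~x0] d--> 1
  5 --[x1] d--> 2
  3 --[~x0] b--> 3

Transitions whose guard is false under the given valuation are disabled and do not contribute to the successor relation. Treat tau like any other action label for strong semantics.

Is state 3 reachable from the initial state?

Answer: UNREACHABLE

Working:
Guard filter leaves 7 enabled edge(s).
L0 = {0}
L1 = {1,5}  now seen {0,1,5}
L2 = {2,7}  now seen {0,1,2,5,7}
L3 = {6}  now seen {0,1,2,5,6,7}
R = {0,1,2,5,6,7}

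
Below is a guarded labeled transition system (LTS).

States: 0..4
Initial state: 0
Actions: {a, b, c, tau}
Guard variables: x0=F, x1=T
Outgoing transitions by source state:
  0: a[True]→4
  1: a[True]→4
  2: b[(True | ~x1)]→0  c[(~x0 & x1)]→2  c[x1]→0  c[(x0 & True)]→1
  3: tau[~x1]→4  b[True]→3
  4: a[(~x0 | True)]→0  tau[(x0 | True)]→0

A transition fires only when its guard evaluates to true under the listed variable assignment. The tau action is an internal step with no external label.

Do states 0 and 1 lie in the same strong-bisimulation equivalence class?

Bisimulation quotient by refinement:
  P[0] = {{0,1,2,3,4}}
  P[1] = {{0,1},{2},{3},{4}}
stable after 2 split(s): 4 block(s)
[0]={0,1}  [1]={0,1}

Answer: BISIMILAR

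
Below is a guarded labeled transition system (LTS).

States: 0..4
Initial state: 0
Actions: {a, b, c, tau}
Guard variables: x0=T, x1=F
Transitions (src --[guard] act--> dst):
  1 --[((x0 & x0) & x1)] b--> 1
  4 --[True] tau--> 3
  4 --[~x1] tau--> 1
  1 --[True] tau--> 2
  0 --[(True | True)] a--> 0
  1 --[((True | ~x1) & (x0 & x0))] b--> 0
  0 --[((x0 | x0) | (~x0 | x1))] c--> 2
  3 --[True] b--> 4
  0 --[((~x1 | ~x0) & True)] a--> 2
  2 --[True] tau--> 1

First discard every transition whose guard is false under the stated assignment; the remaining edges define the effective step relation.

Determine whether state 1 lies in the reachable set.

9 transition(s) survive guard evaluation.
depth 0: {0}
depth 1: {2}  now seen {0,2}
depth 2: {1}  now seen {0,1,2}
R = {0,1,2}
Path to 1: a·tau

Answer: REACHABLE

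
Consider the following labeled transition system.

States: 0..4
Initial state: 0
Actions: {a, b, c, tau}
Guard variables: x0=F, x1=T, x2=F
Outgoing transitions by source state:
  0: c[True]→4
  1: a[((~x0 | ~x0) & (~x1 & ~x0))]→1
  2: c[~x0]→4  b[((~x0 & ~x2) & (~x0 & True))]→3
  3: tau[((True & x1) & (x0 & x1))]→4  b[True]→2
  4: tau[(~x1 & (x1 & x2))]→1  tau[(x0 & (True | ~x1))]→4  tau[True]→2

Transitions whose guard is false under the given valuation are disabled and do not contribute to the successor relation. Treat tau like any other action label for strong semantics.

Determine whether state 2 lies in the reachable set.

5 transition(s) survive guard evaluation.
depth 0: {0}
depth 1: {4}  total {0,4}
depth 2: {2}  total {0,2,4}
depth 3: {3}  total {0,2,3,4}
R = {0,2,3,4}
witness 2: c·tau

Answer: REACHABLE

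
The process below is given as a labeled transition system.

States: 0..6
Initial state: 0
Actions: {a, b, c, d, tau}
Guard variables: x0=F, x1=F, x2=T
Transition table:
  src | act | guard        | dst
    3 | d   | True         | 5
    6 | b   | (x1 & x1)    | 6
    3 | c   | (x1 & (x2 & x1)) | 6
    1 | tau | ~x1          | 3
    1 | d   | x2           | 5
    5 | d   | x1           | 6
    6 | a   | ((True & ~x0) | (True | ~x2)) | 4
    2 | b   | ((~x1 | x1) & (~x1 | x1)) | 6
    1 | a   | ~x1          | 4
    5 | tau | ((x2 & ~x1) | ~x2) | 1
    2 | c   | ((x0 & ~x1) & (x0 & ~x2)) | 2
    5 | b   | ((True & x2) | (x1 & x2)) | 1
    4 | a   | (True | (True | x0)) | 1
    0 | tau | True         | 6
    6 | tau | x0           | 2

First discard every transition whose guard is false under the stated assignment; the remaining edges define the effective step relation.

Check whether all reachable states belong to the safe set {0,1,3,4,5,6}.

Allowed set {0,1,3,4,5,6}
R = {0,1,3,4,5,6}
  0: ok
  1: ok
  3: ok
  4: ok
  5: ok
  6: ok

Answer: INVARIANT HOLDS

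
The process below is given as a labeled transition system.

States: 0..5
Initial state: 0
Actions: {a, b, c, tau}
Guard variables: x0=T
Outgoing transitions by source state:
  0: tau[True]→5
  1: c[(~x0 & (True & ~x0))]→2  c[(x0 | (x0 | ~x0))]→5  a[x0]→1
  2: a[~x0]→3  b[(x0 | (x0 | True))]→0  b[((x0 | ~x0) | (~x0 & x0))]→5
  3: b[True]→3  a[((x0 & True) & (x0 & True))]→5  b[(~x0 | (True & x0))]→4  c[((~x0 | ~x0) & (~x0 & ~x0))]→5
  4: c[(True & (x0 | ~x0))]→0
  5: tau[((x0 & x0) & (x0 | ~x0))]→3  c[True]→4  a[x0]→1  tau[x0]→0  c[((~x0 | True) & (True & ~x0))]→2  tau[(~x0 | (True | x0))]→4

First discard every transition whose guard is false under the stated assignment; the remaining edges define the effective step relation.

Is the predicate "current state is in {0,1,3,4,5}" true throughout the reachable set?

Safe = {0,1,3,4,5}
R = {0,1,3,4,5}
  0: ✓
  1: ✓
  3: ✓
  4: ✓
  5: ✓

Answer: INVARIANT HOLDS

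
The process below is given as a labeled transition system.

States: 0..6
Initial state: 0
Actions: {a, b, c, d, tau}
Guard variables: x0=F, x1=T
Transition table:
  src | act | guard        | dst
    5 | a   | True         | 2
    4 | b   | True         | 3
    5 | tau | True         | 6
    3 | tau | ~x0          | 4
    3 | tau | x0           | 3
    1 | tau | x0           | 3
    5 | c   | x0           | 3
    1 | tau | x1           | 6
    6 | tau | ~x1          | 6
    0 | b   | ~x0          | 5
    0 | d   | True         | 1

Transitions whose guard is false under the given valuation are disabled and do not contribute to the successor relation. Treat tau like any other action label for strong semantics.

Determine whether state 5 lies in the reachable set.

Answer: REACHABLE

Working:
Guard filter leaves 7 enabled edge(s).
depth 0: {0}
depth 1: {1,5}  now seen {0,1,5}
depth 2: {2,6}  now seen {0,1,2,5,6}
Reach set: {0,1,2,5,6}
witness 5: b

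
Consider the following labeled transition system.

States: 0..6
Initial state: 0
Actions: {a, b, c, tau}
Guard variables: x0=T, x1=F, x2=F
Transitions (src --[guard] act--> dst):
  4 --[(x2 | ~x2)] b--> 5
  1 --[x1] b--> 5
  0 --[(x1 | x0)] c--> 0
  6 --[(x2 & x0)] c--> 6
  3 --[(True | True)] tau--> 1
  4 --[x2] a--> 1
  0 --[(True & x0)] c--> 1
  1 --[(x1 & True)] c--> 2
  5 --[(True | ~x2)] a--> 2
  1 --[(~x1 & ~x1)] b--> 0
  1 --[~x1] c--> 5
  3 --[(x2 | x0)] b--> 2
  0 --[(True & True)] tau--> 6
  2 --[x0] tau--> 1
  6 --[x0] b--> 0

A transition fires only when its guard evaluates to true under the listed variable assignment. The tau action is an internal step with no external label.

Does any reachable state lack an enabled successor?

Answer: DEADLOCK-FREE

Working:
R = {0,1,2,5,6}
  0: c→0  c→1  tau→6  [3 out]
  1: b→0  c→5  [2 out]
  2: tau→1  [1 out]
  5: a→2  [1 out]
  6: b→0  [1 out]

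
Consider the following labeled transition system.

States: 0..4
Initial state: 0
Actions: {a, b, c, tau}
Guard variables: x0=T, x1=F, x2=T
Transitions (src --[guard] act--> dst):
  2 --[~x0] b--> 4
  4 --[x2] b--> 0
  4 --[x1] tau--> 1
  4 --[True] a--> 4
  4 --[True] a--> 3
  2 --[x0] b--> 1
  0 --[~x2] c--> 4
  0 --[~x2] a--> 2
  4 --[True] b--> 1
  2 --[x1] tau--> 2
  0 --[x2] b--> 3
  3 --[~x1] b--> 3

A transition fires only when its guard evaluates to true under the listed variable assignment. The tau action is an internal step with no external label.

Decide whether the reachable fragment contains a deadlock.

Answer: DEADLOCK-FREE

Trace:
Reach set: {0,3}
  0: b→3  [1 out]
  3: b→3  [1 out]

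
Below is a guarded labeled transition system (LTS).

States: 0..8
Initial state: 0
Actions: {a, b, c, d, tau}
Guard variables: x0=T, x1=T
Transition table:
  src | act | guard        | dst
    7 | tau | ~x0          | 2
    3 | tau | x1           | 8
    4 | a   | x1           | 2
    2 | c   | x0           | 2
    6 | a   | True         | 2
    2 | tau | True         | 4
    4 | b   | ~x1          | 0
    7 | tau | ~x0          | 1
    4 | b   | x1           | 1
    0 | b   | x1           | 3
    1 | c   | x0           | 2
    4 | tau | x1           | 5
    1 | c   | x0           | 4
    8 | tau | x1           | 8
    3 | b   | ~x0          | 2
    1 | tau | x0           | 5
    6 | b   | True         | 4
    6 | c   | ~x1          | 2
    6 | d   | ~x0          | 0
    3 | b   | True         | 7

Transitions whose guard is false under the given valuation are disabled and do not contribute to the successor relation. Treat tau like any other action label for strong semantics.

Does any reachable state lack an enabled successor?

R = {0,3,7,8}
  0: b→3  [1 out]
  3: b→7  tau→8  [2 out]
  7: ∅  [deadlock]
  8: tau→8  [1 out]
Path to 7: b·b

Answer: DEADLOCK at state 7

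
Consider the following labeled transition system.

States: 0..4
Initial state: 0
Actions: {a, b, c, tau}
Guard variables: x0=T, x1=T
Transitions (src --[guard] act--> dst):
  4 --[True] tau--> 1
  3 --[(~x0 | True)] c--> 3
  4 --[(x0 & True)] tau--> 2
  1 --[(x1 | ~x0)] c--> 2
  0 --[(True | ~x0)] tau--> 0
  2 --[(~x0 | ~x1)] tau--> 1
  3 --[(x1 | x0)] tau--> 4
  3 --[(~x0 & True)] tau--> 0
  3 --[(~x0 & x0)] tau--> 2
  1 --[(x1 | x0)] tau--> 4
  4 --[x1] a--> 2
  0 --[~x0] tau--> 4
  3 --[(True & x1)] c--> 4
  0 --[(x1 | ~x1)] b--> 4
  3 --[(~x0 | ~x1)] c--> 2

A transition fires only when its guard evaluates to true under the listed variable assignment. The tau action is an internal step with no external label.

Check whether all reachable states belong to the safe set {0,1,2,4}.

Answer: INVARIANT HOLDS

Analysis:
Allowed set {0,1,2,4}
Reachable = {0,1,2,4}
  0: ✓
  1: ✓
  2: ✓
  4: ✓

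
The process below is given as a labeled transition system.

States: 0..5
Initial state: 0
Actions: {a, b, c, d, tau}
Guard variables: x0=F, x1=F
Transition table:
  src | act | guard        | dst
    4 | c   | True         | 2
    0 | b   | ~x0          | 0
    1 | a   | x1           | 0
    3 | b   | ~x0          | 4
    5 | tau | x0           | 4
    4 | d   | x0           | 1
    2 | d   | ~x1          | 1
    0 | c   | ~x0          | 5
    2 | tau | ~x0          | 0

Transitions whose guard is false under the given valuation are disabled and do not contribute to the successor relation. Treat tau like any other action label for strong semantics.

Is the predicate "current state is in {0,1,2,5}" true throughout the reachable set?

Inv-set: {0,1,2,5}
R = {0,5}
  0: safe
  5: safe

Answer: INVARIANT HOLDS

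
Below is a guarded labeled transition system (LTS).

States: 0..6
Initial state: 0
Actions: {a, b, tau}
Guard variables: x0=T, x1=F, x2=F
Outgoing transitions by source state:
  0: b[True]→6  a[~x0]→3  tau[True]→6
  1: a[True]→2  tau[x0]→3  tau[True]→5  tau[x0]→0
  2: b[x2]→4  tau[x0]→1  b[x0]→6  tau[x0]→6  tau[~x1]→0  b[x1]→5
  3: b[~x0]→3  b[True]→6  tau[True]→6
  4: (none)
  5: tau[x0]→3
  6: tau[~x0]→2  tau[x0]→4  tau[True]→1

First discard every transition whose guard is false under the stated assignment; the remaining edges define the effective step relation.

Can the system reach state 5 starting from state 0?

Answer: REACHABLE

Trace:
15 transition(s) survive guard evaluation.
depth 0: {0}
depth 1: {6}  now seen {0,6}
depth 2: {1,4}  now seen {0,1,4,6}
depth 3: {2,3,5}  now seen {0,1,2,3,4,5,6}
Reach set: {0,1,2,3,4,5,6}
trace reaching 5: b·tau·tau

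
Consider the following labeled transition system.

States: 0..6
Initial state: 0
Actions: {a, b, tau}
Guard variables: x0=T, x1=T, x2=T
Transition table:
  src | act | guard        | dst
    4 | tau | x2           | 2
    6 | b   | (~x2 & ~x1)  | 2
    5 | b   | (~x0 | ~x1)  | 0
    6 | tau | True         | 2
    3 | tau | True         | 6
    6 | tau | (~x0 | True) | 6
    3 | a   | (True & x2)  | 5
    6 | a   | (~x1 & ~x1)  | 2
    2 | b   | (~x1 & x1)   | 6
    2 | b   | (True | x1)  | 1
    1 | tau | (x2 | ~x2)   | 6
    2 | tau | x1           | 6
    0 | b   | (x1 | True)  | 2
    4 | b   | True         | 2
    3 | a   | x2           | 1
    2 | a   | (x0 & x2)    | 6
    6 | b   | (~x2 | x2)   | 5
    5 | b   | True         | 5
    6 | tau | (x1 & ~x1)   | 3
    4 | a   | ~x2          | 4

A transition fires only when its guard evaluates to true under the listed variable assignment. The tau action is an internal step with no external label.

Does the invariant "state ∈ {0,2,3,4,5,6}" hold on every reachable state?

Answer: INVARIANT VIOLATED at state 1

Analysis:
Allowed set {0,2,3,4,5,6}
R = {0,1,2,5,6}
  0: ok
  1: VIOLATES
  2: ok
  5: ok
  6: ok
witness against invariant: b·b → 1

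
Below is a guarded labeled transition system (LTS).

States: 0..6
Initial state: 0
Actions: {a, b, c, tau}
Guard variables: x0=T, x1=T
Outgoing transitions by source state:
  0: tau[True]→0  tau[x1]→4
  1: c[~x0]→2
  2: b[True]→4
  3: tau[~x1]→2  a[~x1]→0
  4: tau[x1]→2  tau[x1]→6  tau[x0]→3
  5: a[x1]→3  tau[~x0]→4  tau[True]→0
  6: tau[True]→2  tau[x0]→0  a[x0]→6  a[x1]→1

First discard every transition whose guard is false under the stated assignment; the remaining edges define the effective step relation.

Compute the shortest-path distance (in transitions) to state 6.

BFS to 6:
  Layer 0: {0}
  Layer 1: {4}
  Layer 2: {2,3,6}
depth(6)=2, e.g. tau·tau

Answer: 2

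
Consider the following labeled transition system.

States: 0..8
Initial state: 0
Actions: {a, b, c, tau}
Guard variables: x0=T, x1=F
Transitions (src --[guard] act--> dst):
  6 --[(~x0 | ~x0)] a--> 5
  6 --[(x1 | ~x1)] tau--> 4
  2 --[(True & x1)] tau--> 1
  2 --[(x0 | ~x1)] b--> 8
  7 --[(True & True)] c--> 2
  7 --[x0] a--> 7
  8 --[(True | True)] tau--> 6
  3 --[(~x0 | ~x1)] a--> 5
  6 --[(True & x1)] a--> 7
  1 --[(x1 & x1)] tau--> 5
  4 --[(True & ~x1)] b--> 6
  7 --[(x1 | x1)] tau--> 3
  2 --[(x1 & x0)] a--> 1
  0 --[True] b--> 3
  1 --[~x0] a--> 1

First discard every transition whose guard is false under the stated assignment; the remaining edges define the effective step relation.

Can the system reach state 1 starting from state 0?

Guard filter leaves 8 enabled edge(s).
depth 0: {0}
depth 1: {3}  total {0,3}
depth 2: {5}  total {0,3,5}
Reach set: {0,3,5}

Answer: UNREACHABLE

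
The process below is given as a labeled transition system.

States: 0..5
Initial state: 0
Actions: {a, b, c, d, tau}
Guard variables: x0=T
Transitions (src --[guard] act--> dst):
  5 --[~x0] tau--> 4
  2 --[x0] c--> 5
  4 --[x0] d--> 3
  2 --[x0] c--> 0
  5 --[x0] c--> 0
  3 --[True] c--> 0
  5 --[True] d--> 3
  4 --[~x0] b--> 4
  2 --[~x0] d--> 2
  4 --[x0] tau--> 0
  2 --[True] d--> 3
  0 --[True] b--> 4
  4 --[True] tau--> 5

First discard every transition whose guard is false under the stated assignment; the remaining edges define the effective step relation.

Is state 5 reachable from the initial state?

Answer: REACHABLE

Working:
After dropping false guards: 10 live edges.
Layer 0: {0}
Layer 1: {4}  total {0,4}
Layer 2: {3,5}  total {0,3,4,5}
Reach set: {0,3,4,5}
witness 5: b·tau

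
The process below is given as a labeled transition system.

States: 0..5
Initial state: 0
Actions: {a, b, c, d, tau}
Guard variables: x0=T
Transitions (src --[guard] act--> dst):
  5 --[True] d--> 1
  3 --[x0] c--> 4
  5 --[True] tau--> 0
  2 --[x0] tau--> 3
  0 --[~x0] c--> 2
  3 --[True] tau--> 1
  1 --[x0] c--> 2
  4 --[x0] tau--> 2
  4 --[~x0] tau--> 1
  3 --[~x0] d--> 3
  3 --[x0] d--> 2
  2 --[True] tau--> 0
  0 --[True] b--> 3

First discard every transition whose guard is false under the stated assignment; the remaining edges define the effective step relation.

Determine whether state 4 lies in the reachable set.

Answer: REACHABLE

Working:
10 transition(s) survive guard evaluation.
Layer 0: {0}
Layer 1: {3}  total {0,3}
Layer 2: {1,2,4}  total {0,1,2,3,4}
R = {0,1,2,3,4}
Path to 4: b·c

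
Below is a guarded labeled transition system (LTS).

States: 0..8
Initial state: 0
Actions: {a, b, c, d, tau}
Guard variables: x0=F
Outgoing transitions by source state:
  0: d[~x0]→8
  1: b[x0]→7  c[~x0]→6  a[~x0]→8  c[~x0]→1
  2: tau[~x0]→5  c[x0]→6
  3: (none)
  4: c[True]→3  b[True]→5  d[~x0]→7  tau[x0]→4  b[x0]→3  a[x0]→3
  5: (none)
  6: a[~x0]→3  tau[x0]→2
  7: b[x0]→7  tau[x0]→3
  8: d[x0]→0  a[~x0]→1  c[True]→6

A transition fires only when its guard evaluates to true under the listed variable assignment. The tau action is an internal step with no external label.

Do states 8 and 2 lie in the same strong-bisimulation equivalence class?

Refine partition for ~:
  round 0: {{0,1,2,3,4,5,6,7,8}}
  round 1: {{0},{1,8},{2},{3,5,7},{4},{6}}
  round 2: {{0},{1},{2},{3,5,7},{4},{6},{8}}
Fixed point at round 3; 7 class(es).
8∈{8}, 2∈{2}

Answer: NOT BISIMILAR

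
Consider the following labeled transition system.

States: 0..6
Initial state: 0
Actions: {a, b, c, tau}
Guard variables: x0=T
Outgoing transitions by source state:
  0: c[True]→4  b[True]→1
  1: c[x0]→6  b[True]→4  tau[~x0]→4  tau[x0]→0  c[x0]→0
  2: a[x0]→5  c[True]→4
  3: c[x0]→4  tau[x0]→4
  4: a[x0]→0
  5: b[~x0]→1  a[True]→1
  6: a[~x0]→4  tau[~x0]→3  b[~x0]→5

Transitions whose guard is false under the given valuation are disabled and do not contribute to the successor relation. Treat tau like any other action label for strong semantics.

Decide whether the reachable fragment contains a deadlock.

R = {0,1,4,6}
  0: b→1  c→4  [2 exit(s)]
  1: b→4  c→0  c→6  tau→0  [4 exit(s)]
  4: a→0  [1 exit(s)]
  6: ∅  [STUCK]
trace reaching 6: b·c

Answer: DEADLOCK at state 6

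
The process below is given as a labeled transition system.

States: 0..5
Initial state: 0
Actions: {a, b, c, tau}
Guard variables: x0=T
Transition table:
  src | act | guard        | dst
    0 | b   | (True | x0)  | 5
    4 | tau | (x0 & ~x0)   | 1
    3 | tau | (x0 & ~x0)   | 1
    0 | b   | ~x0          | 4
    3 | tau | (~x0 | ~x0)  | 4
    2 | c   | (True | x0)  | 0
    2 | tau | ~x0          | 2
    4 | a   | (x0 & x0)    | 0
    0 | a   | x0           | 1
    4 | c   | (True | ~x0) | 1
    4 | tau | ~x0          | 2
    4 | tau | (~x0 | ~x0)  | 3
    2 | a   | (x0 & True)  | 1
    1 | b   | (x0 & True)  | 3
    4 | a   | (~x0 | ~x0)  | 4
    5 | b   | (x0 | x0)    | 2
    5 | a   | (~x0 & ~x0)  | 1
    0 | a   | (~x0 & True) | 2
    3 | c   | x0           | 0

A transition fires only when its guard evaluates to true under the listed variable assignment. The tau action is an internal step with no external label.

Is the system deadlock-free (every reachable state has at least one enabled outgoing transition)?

Answer: DEADLOCK-FREE

Analysis:
Reachable = {0,1,2,3,5}
  0: a→1  b→5  [2 out]
  1: b→3  [1 out]
  2: a→1  c→0  [2 out]
  3: c→0  [1 out]
  5: b→2  [1 out]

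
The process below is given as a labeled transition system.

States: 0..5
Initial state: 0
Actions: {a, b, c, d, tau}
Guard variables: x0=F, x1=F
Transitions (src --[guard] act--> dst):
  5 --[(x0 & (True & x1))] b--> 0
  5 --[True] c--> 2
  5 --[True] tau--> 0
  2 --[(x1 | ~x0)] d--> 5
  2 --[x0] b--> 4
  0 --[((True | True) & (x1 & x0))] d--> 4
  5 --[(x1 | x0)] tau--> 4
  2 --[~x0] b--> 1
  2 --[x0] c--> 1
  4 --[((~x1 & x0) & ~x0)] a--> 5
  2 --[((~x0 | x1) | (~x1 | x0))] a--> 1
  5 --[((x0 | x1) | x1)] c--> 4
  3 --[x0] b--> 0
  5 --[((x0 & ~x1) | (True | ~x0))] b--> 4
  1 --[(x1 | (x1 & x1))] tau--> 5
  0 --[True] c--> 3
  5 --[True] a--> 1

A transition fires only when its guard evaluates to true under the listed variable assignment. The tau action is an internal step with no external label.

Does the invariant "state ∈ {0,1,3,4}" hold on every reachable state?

Inv-set: {0,1,3,4}
Reach set: {0,3}
  0: safe
  3: safe

Answer: INVARIANT HOLDS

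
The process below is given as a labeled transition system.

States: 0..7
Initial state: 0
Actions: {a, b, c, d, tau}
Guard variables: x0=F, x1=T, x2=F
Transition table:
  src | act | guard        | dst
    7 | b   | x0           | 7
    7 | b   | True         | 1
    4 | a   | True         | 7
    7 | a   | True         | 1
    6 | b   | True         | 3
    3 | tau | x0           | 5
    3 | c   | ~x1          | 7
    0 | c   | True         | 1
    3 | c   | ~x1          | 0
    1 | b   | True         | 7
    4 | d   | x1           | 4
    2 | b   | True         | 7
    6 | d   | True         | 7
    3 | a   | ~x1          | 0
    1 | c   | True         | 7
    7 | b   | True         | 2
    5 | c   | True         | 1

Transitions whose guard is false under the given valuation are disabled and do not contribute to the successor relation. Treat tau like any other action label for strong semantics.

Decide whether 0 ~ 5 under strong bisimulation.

Bisimulation quotient by refinement:
  round 0: {{0,1,2,3,4,5,6,7}}
  round 1: {{0,5},{1},{2},{3},{4},{6},{7}}
Fixed point at round 2; 7 class(es).
class of 0: {0,5}; class of 5: {0,5}

Answer: BISIMILAR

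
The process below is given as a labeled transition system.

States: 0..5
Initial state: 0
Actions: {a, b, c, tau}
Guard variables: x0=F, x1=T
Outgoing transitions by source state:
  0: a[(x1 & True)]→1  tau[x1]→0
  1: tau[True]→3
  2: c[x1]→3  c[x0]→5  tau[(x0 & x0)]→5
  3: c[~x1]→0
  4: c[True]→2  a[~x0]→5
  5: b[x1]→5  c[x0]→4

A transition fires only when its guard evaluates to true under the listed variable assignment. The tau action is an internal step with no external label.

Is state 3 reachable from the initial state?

Answer: REACHABLE

Trace:
7 transition(s) survive guard evaluation.
depth 0: {0}
depth 1: {1}  now seen {0,1}
depth 2: {3}  now seen {0,1,3}
R = {0,1,3}
trace reaching 3: a·tau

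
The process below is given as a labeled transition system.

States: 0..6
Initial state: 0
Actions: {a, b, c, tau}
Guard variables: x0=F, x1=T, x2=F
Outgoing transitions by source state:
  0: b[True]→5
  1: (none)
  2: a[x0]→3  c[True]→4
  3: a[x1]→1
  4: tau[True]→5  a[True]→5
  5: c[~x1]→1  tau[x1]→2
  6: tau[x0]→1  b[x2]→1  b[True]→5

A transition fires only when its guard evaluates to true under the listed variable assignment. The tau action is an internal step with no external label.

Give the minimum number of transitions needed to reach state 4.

BFS to 4:
  Layer 0: {0}
  Layer 1: {5}
  Layer 2: {2}
  Layer 3: {4}
4 enters at depth 3; path b·tau·c

Answer: 3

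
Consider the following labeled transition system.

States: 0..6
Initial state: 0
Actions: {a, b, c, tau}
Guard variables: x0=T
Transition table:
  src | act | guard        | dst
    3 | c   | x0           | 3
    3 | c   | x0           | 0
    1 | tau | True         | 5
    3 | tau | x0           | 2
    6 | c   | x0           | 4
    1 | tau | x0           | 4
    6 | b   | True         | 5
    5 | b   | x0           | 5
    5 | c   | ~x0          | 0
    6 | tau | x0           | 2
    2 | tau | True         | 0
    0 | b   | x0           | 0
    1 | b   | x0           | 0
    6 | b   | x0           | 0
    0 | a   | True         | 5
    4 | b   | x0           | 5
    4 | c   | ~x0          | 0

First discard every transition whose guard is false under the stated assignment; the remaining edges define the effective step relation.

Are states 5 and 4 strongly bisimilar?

Compute ~ classes (split until stable):
  π0 = {{0,1,2,3,4,5,6}}
  π1 = {{0},{1},{2},{3},{4,5},{6}}
stable after 2 split(s): 6 block(s)
[5]={4,5}  [4]={4,5}

Answer: BISIMILAR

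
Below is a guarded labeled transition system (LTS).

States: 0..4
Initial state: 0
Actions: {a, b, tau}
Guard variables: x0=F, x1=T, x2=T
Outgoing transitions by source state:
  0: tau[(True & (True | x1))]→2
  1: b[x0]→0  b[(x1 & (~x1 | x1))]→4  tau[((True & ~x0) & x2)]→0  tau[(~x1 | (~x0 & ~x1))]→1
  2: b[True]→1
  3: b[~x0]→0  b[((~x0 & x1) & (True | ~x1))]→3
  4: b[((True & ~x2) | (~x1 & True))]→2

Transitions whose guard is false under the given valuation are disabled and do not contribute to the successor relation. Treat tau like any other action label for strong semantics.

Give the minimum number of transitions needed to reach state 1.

Answer: 2

Analysis:
BFS to 1:
  L0 = {0}
  L1 = {2}
  L2 = {1}
1 enters at depth 2; path tau·b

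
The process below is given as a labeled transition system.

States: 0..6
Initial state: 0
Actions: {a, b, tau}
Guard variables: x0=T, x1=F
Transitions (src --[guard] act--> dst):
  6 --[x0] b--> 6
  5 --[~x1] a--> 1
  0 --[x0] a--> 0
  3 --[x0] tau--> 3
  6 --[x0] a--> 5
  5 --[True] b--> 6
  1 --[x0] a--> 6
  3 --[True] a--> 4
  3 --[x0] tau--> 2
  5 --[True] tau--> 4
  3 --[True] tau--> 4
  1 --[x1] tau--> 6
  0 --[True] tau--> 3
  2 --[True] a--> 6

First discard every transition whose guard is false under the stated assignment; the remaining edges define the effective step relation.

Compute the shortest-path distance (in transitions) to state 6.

Answer: 3

Trace:
Breadth-first toward 6:
  Layer 0: {0}
  Layer 1: {3}
  Layer 2: {2,4}
  Layer 3: {6}
first hit 6 at d=3 via tau·tau·a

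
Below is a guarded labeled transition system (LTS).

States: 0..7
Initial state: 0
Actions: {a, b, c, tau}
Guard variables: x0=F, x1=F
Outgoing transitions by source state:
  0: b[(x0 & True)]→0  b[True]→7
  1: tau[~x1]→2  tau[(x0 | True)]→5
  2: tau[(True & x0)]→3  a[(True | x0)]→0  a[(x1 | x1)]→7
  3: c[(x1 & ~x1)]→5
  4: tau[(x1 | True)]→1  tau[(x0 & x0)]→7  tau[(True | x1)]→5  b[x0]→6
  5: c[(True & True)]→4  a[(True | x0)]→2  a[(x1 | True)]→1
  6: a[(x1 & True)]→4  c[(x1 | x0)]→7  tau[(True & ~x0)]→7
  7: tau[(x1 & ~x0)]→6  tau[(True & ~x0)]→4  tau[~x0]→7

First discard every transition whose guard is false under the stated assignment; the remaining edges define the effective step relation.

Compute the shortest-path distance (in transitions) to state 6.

BFS to 6:
  L0 = {0}
  L1 = {7}
  L2 = {4}
  L3 = {1,5}
  L4 = {2}
6 never appears.

Answer: UNREACHABLE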